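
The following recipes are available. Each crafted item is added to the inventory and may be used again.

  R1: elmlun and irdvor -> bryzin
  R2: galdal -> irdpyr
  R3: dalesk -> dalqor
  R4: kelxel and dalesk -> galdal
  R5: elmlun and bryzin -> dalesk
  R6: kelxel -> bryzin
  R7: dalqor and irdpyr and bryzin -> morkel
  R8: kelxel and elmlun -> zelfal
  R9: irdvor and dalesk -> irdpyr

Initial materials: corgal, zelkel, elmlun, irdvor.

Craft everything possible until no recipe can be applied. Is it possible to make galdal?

No

galdal would need kelxel and dalesk (R4), but kelxel is never obtained.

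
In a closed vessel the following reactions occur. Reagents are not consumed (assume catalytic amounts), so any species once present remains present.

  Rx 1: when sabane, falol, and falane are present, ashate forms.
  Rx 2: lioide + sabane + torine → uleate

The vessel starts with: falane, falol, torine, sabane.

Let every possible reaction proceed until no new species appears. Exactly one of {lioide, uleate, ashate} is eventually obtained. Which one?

sabane, falol, and falane present → ashate forms (Rx 1).
uleate would need lioide, sabane, and torine (Rx 2), but lioide never forms. No rule produces lioide, and it is not given.

ashate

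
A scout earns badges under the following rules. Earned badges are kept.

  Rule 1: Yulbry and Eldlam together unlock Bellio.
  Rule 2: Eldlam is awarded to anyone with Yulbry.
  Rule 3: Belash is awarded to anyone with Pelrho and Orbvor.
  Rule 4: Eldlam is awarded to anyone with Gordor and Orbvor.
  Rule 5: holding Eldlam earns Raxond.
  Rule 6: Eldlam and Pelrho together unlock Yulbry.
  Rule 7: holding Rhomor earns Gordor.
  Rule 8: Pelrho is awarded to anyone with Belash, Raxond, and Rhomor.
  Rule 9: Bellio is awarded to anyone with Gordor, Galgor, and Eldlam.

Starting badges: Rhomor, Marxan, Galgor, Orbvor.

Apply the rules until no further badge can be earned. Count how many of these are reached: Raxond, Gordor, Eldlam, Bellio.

4

With Rhomor, Gordor is earned (Rule 7).
With Gordor and Orbvor, Eldlam is earned (Rule 4).
With Gordor, Galgor, and Eldlam, Bellio is earned (Rule 9).
With Eldlam, Raxond is earned (Rule 5).
Raxond: reached.
Gordor: reached.
Eldlam: reached.
Bellio: reached.
All 4 are reached.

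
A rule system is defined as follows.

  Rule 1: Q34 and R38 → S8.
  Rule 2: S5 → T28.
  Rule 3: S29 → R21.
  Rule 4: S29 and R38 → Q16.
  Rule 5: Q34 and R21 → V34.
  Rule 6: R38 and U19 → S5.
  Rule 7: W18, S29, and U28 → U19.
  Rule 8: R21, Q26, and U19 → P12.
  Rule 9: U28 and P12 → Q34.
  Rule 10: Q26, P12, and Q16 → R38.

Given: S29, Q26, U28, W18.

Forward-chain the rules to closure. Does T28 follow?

No

T28 would need S5 (Rule 2), but S5 is never established.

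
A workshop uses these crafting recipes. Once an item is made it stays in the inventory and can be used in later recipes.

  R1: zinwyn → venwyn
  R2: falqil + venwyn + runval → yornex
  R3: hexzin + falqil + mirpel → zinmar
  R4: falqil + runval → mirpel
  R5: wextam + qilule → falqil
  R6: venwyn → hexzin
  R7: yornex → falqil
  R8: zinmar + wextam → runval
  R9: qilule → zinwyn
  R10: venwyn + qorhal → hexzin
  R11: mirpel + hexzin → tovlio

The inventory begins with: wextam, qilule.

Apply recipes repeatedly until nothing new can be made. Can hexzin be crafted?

Yes

qilule → zinwyn (R9).
zinwyn → venwyn (R1).
venwyn → hexzin (R6).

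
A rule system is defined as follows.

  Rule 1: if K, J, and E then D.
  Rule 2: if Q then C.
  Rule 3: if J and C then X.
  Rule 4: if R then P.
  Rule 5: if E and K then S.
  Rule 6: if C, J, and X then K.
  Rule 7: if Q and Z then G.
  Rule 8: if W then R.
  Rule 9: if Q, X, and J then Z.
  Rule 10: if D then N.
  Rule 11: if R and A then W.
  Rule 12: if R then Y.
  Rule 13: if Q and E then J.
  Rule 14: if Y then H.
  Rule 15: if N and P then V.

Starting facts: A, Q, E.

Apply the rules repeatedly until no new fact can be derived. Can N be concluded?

From Q and E, Rule 13 gives J.
Q holds, so C follows (Rule 2).
J and C hold, so X follows (Rule 3).
From C, J, and X, Rule 6 gives K.
From K, J, and E, Rule 1 gives D.
D holds, so N follows (Rule 10).

Yes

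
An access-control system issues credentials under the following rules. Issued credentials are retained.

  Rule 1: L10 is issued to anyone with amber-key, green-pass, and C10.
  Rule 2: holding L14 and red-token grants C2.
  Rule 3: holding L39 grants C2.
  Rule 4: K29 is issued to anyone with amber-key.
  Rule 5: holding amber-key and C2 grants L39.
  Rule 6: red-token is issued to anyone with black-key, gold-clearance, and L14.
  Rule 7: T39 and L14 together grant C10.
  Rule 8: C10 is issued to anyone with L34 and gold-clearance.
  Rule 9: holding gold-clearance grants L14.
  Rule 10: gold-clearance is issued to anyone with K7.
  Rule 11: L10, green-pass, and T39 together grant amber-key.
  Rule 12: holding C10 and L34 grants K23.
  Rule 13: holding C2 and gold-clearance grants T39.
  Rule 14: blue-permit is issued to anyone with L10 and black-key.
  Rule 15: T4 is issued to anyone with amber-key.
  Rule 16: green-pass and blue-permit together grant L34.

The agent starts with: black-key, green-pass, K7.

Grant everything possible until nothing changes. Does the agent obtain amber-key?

amber-key would need L10, green-pass, and T39 (Rule 11), but L10 is never granted.

No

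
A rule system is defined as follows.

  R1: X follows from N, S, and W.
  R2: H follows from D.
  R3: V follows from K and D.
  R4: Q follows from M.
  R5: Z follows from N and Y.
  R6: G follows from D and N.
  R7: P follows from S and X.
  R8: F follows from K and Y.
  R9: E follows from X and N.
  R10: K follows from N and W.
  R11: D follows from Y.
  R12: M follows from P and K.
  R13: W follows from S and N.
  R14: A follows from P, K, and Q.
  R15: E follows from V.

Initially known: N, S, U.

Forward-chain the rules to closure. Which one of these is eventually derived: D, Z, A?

From S and N, R13 gives W.
From N and W, R10 gives K.
N, S, and W hold, so X follows (R1).
From S and X, R7 gives P.
From P and K, R12 gives M.
From M, R4 gives Q.
P, K, and Q hold, so A follows (R14).
D would need Y (R11), but Y is never established. Z would need N and Y (R5), but Y is never established.

A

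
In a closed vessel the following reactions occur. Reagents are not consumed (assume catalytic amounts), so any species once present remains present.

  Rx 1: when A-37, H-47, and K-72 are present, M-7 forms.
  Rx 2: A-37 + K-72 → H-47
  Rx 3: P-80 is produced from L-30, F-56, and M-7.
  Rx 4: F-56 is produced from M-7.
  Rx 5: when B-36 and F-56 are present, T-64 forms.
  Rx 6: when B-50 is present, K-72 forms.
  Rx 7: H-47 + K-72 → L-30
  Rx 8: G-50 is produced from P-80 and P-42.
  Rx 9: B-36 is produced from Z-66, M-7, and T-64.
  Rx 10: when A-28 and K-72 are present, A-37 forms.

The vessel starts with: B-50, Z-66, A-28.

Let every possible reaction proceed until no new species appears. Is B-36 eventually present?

B-36 would need Z-66, M-7, and T-64 (Rx 9), but T-64 never forms.

No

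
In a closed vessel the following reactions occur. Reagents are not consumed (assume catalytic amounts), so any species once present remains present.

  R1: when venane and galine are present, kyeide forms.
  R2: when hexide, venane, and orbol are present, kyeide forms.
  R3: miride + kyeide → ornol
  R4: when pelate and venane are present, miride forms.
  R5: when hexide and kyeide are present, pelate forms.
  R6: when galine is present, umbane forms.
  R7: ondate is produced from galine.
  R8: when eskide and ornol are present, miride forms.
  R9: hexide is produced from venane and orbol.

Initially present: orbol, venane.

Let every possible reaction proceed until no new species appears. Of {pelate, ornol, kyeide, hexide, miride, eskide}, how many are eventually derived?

5

venane and orbol present → hexide forms (R9).
hexide, venane, and orbol present → kyeide forms (R2).
hexide and kyeide present → pelate forms (R5).
pelate and venane present → miride forms (R4).
miride and kyeide present → ornol forms (R3).
pelate: reached.
ornol: reached.
kyeide: reached.
hexide: reached.
miride: reached.
No rule produces eskide, and it is not given.
Reached: pelate, ornol, kyeide, hexide, and miride — 5 of the 6.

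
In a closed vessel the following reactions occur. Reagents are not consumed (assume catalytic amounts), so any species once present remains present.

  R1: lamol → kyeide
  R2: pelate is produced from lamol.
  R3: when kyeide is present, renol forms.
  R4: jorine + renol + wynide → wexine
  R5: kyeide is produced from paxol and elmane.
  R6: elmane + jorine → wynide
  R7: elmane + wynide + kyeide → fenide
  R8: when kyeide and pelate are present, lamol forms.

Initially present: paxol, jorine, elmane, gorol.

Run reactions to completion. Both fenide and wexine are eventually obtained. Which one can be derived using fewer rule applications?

fenide

fenide: elmane and jorine present → wynide forms (R6). paxol and elmane present → kyeide forms (R5). elmane, wynide, and kyeide present → fenide forms (R7). [3 rule applications]
wexine: elmane and jorine present → wynide forms (R6). paxol and elmane present → kyeide forms (R5). kyeide present → renol forms (R3). jorine, renol, and wynide present → wexine forms (R4). [4 rule applications]
fenide needs fewer.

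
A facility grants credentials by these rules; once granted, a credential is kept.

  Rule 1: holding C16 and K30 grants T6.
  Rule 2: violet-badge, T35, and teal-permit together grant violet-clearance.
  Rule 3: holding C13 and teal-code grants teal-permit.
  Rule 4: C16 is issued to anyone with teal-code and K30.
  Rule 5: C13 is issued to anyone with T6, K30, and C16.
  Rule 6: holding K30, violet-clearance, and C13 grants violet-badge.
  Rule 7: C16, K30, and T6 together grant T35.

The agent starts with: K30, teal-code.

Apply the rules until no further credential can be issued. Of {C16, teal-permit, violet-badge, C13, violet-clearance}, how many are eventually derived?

3

Holding teal-code and K30 grants C16 (Rule 4).
Holding C16 and K30 grants T6 (Rule 1).
Holding T6, K30, and C16 grants C13 (Rule 5).
Holding C13 and teal-code grants teal-permit (Rule 3).
C16: reached.
teal-permit: reached.
violet-badge would need K30, violet-clearance, and C13 (Rule 6), but violet-clearance is never granted.
C13: reached.
violet-clearance would need violet-badge, T35, and teal-permit (Rule 2), but violet-badge is never granted.
Reached: C16, teal-permit, and C13 — 3 of the 5.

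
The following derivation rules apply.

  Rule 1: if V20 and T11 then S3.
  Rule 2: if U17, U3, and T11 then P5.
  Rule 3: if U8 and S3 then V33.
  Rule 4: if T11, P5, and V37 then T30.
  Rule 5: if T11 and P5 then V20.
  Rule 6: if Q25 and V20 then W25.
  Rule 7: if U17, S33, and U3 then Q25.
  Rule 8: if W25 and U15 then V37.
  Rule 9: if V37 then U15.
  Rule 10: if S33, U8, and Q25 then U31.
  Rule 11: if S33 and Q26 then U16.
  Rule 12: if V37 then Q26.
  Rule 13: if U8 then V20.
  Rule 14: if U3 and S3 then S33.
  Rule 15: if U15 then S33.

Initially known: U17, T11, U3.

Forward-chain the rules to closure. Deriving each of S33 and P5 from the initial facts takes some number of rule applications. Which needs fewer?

P5

P5: From U17, U3, and T11, Rule 2 gives P5. [1 rule application]
S33: From U17, U3, and T11, Rule 2 gives P5. From T11 and P5, Rule 5 gives V20. From V20 and T11, Rule 1 gives S3. U3 and S3 hold, so S33 follows (Rule 14). [4 rule applications]
P5 needs fewer.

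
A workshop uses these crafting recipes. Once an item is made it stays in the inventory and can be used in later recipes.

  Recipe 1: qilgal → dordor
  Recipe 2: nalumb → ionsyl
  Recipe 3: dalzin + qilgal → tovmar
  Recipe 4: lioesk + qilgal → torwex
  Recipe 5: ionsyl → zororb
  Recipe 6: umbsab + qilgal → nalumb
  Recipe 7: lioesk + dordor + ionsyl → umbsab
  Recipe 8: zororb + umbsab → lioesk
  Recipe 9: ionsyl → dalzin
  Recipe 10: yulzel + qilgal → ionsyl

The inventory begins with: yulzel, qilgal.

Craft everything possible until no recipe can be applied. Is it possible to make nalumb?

nalumb would need umbsab and qilgal (Recipe 6), but umbsab is never obtained.

No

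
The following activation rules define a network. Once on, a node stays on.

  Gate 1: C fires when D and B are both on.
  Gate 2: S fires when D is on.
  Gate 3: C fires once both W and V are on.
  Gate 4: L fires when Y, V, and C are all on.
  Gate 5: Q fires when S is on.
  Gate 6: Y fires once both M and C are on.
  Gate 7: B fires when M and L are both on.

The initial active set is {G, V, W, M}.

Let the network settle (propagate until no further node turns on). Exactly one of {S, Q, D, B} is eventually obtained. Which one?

B

W and V are on, so C fires (Gate 3).
Gate 6: M and C on → Y on.
Y, V, and C are on, so L fires (Gate 4).
Gate 7: M and L on → B on.
No rule produces D, and it is not given. S would need D (Gate 2), but D never turns on. Q would need S (Gate 5), but S never turns on.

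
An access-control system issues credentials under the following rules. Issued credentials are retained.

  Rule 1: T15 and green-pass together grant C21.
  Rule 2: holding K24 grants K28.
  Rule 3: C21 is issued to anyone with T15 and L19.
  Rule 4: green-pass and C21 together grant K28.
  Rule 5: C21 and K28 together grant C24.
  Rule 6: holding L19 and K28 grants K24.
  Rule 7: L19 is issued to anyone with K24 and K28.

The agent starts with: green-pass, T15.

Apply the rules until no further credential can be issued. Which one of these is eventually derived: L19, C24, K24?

C24

Holding T15 and green-pass grants C21 (Rule 1).
Holding green-pass and C21 grants K28 (Rule 4).
Holding C21 and K28 grants C24 (Rule 5).
K24 would need L19 and K28 (Rule 6), but L19 is never granted. L19 would need K24 and K28 (Rule 7), but K24 is never granted.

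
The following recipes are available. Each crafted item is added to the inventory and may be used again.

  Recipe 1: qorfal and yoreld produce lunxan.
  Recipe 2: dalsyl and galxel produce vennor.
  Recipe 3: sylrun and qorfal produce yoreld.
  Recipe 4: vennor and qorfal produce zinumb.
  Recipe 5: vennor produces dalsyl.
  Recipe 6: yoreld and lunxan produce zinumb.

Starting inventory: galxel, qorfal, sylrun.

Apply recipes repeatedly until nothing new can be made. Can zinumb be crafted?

Yes

Using Recipe 3, sylrun and qorfal make yoreld.
Using Recipe 1, qorfal and yoreld make lunxan.
Using Recipe 6, yoreld and lunxan make zinumb.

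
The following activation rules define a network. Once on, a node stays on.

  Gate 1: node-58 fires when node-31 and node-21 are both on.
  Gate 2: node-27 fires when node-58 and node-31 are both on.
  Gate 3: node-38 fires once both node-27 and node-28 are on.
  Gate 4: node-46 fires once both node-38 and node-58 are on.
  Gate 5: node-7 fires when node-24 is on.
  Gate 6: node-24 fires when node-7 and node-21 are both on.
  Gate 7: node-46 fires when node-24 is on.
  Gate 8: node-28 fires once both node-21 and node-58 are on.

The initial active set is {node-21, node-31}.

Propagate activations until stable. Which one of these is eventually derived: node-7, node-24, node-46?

Gate 1: node-31 and node-21 on → node-58 on.
Gate 8: node-21 and node-58 on → node-28 on.
Gate 2: node-58 and node-31 on → node-27 on.
Gate 3: node-27 and node-28 on → node-38 on.
node-38 and node-58 are on, so node-46 fires (Gate 4).
node-7 would need node-24 (Gate 5), but node-24 never turns on. node-24 would need node-7 and node-21 (Gate 6), but node-7 never turns on.

node-46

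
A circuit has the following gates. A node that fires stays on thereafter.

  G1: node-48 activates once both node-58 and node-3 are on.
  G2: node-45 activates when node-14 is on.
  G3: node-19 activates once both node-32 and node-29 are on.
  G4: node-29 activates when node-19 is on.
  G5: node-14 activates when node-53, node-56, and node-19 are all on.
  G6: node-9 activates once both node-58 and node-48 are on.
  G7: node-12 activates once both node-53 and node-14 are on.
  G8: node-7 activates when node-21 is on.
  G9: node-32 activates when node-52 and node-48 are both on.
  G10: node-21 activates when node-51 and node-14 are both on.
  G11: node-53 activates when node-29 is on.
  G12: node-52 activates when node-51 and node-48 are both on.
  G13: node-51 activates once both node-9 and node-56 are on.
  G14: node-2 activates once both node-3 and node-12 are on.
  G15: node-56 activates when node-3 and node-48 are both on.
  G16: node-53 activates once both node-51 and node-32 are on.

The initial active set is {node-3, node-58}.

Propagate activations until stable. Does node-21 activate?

node-21 would need node-51 and node-14 (G10), but node-14 never turns on.

No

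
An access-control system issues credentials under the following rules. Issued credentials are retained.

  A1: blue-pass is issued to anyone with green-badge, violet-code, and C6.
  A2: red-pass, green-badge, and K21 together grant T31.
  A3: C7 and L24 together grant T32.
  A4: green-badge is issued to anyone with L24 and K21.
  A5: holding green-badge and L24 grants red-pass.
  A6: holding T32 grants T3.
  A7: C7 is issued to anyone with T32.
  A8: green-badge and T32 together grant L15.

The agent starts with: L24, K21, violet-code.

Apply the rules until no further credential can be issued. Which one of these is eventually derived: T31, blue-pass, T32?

T31

Holding L24 and K21 grants green-badge (A4).
Holding green-badge and L24 grants red-pass (A5).
Holding red-pass, green-badge, and K21 grants T31 (A2).
T32 would need C7 and L24 (A3), but C7 is never granted. blue-pass would need green-badge, violet-code, and C6 (A1), but C6 is never granted.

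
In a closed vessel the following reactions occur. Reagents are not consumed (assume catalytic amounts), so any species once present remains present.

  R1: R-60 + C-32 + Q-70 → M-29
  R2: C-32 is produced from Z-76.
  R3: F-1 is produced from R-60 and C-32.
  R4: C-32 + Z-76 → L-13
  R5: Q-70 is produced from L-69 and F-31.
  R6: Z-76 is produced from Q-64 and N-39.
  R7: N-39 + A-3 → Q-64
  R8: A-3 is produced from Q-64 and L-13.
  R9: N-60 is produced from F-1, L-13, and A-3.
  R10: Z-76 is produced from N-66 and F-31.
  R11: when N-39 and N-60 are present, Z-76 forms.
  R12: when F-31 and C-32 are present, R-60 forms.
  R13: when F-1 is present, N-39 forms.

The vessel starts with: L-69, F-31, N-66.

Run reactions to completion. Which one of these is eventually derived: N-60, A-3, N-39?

N-66 and F-31 present → Z-76 forms (R10).
Z-76 present → C-32 forms (R2).
F-31 and C-32 present → R-60 forms (R12).
R-60 and C-32 present → F-1 forms (R3).
F-1 present → N-39 forms (R13).
N-60 would need F-1, L-13, and A-3 (R9), but A-3 never forms. A-3 would need Q-64 and L-13 (R8), but Q-64 never forms.

N-39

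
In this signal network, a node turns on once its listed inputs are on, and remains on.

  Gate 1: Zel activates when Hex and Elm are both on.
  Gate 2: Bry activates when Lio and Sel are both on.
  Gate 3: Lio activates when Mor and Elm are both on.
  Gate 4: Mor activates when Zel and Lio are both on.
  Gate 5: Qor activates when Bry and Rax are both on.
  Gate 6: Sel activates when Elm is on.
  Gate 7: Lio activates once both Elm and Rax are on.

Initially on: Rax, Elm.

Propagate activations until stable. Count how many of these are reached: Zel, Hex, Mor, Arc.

0

Zel would need Hex and Elm (Gate 1), but Hex never turns on.
No rule produces Hex, and it is not given.
Mor would need Zel and Lio (Gate 4), but Zel never turns on.
No rule produces Arc, and it is not given.
None of the 4 are reached.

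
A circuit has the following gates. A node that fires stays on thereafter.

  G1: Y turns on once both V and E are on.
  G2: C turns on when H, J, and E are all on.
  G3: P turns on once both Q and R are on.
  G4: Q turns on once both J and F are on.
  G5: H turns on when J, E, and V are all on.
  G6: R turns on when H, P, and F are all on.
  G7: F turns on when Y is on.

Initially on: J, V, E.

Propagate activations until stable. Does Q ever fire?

Yes

V and E are on, so Y turns on (G1).
G7: Y on → F on.
J and F are on, so Q turns on (G4).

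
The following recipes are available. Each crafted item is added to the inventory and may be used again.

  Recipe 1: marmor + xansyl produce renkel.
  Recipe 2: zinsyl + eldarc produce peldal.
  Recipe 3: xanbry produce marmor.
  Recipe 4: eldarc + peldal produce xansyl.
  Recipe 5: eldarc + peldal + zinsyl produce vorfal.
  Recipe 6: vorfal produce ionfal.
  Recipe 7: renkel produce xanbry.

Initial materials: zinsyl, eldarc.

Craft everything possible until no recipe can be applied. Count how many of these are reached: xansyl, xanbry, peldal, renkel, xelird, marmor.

zinsyl + eldarc → peldal (Recipe 2).
Using Recipe 4, eldarc and peldal make xansyl.
xansyl: reached.
xanbry would need renkel (Recipe 7), but renkel is never obtained.
peldal: reached.
renkel would need marmor and xansyl (Recipe 1), but marmor is never obtained.
No rule produces xelird, and it is not given.
marmor would need xanbry (Recipe 3), but xanbry is never obtained.
Reached: xansyl and peldal — 2 of the 6.

2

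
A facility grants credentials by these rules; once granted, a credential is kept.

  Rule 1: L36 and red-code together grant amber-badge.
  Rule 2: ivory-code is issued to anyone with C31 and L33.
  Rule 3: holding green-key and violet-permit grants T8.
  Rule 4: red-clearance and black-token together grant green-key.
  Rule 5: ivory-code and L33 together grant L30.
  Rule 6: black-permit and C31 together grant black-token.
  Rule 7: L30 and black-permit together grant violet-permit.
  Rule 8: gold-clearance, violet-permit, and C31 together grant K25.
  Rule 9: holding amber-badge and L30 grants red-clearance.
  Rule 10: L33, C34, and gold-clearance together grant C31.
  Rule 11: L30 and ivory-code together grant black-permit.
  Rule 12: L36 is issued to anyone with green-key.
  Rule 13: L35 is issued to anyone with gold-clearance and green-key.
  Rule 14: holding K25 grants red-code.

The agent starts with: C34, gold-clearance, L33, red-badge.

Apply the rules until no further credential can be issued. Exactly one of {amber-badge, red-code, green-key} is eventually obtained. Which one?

Holding L33, C34, and gold-clearance grants C31 (Rule 10).
Holding C31 and L33 grants ivory-code (Rule 2).
Holding ivory-code and L33 grants L30 (Rule 5).
Holding L30 and ivory-code grants black-permit (Rule 11).
Holding L30 and black-permit grants violet-permit (Rule 7).
Holding gold-clearance, violet-permit, and C31 grants K25 (Rule 8).
Holding K25 grants red-code (Rule 14).
amber-badge would need L36 and red-code (Rule 1), but L36 is never granted. green-key would need red-clearance and black-token (Rule 4), but red-clearance is never granted.

red-code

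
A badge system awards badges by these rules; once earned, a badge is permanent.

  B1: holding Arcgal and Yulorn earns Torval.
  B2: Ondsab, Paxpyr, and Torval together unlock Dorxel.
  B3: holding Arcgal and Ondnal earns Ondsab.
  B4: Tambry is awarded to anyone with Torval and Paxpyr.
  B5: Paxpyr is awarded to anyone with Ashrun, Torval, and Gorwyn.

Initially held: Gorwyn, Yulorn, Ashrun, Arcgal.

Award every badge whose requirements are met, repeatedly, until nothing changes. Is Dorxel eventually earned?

Dorxel would need Ondsab, Paxpyr, and Torval (B2), but Ondsab is never earned.

No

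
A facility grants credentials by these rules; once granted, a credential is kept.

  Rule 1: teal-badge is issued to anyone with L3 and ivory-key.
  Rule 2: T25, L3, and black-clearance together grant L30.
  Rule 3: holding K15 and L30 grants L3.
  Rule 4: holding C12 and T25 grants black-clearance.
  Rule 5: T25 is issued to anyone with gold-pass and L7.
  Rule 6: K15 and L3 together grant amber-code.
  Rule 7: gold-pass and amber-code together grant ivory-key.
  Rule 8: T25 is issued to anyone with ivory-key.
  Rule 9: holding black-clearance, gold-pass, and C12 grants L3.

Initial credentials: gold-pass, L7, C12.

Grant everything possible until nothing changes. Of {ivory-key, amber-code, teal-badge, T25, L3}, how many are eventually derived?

Holding gold-pass and L7 grants T25 (Rule 5).
Holding C12 and T25 grants black-clearance (Rule 4).
Holding black-clearance, gold-pass, and C12 grants L3 (Rule 9).
ivory-key would need gold-pass and amber-code (Rule 7), but amber-code is never granted.
amber-code would need K15 and L3 (Rule 6), but K15 is never granted.
teal-badge would need L3 and ivory-key (Rule 1), but ivory-key is never granted.
T25: reached.
L3: reached.
Reached: T25 and L3 — 2 of the 5.

2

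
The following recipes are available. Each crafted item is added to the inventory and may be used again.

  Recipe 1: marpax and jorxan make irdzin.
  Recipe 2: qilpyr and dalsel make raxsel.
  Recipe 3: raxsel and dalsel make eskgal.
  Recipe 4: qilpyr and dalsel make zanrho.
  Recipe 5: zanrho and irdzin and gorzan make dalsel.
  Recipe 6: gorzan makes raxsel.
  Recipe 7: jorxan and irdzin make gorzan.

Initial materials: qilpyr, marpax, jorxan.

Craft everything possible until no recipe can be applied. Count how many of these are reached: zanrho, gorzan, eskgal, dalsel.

marpax and jorxan → irdzin (Recipe 1).
Using Recipe 7, jorxan and irdzin make gorzan.
zanrho would need qilpyr and dalsel (Recipe 4), but dalsel is never obtained.
gorzan: reached.
eskgal would need raxsel and dalsel (Recipe 3), but dalsel is never obtained.
dalsel would need zanrho, irdzin, and gorzan (Recipe 5), but zanrho is never obtained.
Reached: gorzan — 1 of the 4.

1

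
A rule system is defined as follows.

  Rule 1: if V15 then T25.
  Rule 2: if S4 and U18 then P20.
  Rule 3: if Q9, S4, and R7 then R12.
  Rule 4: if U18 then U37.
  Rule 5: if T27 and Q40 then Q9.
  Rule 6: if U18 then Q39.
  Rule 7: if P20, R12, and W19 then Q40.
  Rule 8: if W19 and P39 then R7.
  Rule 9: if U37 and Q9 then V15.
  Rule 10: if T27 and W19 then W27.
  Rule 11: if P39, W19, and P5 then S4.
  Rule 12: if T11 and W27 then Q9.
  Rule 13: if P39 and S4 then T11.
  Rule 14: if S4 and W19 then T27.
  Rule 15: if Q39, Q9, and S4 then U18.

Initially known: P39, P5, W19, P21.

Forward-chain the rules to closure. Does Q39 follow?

No

Q39 would need U18 (Rule 6), but U18 is never established.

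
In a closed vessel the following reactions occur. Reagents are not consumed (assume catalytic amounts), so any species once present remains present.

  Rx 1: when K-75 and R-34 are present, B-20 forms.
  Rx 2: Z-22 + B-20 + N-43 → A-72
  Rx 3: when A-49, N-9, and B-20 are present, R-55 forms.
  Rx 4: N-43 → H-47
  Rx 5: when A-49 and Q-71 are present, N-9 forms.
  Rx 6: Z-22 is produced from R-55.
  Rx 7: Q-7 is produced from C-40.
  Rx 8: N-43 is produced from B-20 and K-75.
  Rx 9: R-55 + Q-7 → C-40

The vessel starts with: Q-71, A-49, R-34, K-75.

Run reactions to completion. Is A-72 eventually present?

Yes

A-49 and Q-71 present → N-9 forms (Rx 5).
K-75 and R-34 present → B-20 forms (Rx 1).
B-20 and K-75 present → N-43 forms (Rx 8).
A-49, N-9, and B-20 present → R-55 forms (Rx 3).
R-55 present → Z-22 forms (Rx 6).
Z-22, B-20, and N-43 present → A-72 forms (Rx 2).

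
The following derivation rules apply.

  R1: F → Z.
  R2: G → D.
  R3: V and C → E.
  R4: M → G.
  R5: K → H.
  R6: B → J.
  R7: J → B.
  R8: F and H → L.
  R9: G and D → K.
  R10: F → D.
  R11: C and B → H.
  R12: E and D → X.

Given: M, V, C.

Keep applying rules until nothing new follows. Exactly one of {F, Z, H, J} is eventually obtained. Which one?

H

M holds, so G follows (R4).
From G, R2 gives D.
G and D hold, so K follows (R9).
From K, R5 gives H.
No rule produces F, and it is not given. J would need B (R6), but B is never established. Z would need F (R1), but F is never established.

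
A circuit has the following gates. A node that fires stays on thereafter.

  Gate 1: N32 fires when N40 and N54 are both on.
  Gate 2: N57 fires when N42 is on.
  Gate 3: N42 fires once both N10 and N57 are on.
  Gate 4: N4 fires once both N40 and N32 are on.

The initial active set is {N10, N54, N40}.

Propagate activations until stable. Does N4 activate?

Yes

Gate 1: N40 and N54 on → N32 on.
Gate 4: N40 and N32 on → N4 on.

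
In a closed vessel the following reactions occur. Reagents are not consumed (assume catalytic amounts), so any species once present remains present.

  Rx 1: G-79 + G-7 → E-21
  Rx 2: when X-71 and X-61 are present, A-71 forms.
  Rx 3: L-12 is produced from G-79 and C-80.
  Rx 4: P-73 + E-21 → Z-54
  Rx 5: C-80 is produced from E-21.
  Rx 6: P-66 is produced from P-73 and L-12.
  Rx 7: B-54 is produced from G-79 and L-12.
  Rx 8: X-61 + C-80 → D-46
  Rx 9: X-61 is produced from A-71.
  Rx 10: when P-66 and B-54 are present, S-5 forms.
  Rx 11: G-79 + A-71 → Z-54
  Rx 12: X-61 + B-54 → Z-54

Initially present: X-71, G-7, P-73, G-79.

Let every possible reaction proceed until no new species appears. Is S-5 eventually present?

G-79 and G-7 present → E-21 forms (Rx 1).
E-21 present → C-80 forms (Rx 5).
G-79 and C-80 present → L-12 forms (Rx 3).
G-79 and L-12 present → B-54 forms (Rx 7).
P-73 and L-12 present → P-66 forms (Rx 6).
P-66 and B-54 present → S-5 forms (Rx 10).

Yes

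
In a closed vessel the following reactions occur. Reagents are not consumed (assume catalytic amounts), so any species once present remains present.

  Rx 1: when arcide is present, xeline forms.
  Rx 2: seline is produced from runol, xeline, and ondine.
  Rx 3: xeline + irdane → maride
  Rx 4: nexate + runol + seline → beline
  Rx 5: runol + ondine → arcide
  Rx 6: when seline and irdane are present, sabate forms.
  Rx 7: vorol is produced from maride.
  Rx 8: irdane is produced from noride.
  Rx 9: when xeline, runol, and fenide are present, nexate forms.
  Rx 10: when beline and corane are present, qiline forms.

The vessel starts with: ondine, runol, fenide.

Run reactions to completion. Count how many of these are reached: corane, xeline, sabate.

runol and ondine present → arcide forms (Rx 5).
arcide present → xeline forms (Rx 1).
No rule produces corane, and it is not given.
xeline: reached.
sabate would need seline and irdane (Rx 6), but irdane never forms.
Reached: xeline — 1 of the 3.

1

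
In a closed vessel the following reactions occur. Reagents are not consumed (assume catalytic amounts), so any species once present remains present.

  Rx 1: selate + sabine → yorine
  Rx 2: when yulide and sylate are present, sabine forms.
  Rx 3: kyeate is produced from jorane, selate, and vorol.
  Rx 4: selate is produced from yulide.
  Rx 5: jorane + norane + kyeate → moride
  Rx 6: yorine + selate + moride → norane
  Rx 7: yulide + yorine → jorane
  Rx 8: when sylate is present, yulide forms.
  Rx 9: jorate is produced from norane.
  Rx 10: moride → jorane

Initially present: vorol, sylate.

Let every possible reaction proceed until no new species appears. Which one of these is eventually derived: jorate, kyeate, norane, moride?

sylate present → yulide forms (Rx 8).
yulide and sylate present → sabine forms (Rx 2).
yulide present → selate forms (Rx 4).
selate and sabine present → yorine forms (Rx 1).
yulide and yorine present → jorane forms (Rx 7).
jorane, selate, and vorol present → kyeate forms (Rx 3).
jorate would need norane (Rx 9), but norane never forms. moride would need jorane, norane, and kyeate (Rx 5), but norane never forms. norane would need yorine, selate, and moride (Rx 6), but moride never forms.

kyeate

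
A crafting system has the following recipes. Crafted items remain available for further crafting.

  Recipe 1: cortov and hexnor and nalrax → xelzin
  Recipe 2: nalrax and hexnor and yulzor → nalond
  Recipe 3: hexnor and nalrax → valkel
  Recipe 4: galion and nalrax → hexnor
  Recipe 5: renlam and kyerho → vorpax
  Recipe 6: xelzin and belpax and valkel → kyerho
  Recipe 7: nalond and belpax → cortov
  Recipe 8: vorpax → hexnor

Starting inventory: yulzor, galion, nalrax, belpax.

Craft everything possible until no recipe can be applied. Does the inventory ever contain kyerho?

galion and nalrax → hexnor (Recipe 4).
Using Recipe 3, hexnor and nalrax make valkel.
nalrax and hexnor and yulzor → nalond (Recipe 2).
Using Recipe 7, nalond and belpax make cortov.
Using Recipe 1, cortov, hexnor, and nalrax make xelzin.
xelzin and belpax and valkel → kyerho (Recipe 6).

Yes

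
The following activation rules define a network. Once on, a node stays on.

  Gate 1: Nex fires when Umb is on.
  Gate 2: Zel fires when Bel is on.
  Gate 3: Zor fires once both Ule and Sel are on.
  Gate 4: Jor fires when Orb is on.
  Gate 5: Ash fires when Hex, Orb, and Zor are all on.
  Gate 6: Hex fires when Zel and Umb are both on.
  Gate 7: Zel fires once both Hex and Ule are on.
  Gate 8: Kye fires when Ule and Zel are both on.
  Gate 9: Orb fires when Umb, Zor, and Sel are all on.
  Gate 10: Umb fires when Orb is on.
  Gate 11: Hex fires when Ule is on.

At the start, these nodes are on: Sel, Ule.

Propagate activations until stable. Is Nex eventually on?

Nex would need Umb (Gate 1), but Umb never turns on.

No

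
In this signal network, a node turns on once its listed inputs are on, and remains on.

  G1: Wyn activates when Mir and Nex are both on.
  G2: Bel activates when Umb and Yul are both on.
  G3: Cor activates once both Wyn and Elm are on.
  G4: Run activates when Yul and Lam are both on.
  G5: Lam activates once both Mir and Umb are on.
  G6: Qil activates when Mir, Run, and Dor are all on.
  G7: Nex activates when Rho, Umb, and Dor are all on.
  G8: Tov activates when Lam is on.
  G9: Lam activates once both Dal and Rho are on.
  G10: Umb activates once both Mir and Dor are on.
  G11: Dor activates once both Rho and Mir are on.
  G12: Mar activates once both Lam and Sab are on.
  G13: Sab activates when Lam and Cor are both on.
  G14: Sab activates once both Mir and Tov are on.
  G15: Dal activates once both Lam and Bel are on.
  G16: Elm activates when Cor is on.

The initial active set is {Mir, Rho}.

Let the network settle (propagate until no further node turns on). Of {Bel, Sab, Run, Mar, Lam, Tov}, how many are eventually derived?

Rho and Mir are on, so Dor activates (G11).
G10: Mir and Dor on → Umb on.
Mir and Umb are on, so Lam activates (G5).
Lam is on, so Tov activates (G8).
Mir and Tov are on, so Sab activates (G14).
Lam and Sab are on, so Mar activates (G12).
Bel would need Umb and Yul (G2), but Yul never turns on.
Sab: reached.
Run would need Yul and Lam (G4), but Yul never turns on.
Mar: reached.
Lam: reached.
Tov: reached.
Reached: Sab, Mar, Lam, and Tov — 4 of the 6.

4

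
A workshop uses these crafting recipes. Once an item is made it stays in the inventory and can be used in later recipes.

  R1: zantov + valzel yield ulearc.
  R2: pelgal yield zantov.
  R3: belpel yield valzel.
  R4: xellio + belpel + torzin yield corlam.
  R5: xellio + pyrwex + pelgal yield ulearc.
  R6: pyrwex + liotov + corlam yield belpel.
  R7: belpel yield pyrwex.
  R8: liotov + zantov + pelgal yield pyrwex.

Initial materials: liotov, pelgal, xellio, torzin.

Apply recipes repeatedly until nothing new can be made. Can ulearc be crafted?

pelgal → zantov (R2).
liotov + zantov + pelgal → pyrwex (R8).
xellio + pyrwex + pelgal → ulearc (R5).

Yes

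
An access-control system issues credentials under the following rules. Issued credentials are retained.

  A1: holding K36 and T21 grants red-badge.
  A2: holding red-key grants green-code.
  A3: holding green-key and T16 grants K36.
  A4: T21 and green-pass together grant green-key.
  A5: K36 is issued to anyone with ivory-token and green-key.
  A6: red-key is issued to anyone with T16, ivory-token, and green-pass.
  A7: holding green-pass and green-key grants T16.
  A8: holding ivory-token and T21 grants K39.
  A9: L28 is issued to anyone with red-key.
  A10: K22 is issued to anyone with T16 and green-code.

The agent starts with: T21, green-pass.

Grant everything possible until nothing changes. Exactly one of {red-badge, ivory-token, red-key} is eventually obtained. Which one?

red-badge

Holding T21 and green-pass grants green-key (A4).
Holding green-pass and green-key grants T16 (A7).
Holding green-key and T16 grants K36 (A3).
Holding K36 and T21 grants red-badge (A1).
No rule produces ivory-token, and it is not given. red-key would need T16, ivory-token, and green-pass (A6), but ivory-token is never granted.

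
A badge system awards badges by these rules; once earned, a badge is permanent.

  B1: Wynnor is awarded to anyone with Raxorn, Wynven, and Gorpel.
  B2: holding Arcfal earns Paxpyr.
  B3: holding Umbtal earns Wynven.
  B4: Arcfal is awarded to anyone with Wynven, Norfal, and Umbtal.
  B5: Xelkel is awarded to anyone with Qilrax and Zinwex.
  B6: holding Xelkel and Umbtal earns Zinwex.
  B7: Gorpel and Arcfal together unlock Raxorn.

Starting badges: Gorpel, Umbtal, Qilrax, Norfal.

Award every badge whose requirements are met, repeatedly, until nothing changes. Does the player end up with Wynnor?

With Umbtal, Wynven is earned (B3).
With Wynven, Norfal, and Umbtal, Arcfal is earned (B4).
With Gorpel and Arcfal, Raxorn is earned (B7).
With Raxorn, Wynven, and Gorpel, Wynnor is earned (B1).

Yes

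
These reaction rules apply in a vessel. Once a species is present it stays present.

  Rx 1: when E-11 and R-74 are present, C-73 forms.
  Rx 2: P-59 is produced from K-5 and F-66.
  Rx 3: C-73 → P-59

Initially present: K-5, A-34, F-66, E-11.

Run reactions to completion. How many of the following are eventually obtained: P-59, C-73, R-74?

1

K-5 and F-66 present → P-59 forms (Rx 2).
P-59: reached.
C-73 would need E-11 and R-74 (Rx 1), but R-74 never forms.
No rule produces R-74, and it is not given.
Reached: P-59 — 1 of the 3.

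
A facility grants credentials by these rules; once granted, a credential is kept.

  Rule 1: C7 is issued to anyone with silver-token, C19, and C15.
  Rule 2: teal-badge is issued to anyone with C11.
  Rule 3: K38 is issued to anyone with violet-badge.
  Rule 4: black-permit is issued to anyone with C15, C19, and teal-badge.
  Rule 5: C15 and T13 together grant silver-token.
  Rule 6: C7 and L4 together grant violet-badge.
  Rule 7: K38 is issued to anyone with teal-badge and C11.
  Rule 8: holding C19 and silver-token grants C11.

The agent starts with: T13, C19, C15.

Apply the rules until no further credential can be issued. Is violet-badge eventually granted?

violet-badge would need C7 and L4 (Rule 6), but L4 is never granted.

No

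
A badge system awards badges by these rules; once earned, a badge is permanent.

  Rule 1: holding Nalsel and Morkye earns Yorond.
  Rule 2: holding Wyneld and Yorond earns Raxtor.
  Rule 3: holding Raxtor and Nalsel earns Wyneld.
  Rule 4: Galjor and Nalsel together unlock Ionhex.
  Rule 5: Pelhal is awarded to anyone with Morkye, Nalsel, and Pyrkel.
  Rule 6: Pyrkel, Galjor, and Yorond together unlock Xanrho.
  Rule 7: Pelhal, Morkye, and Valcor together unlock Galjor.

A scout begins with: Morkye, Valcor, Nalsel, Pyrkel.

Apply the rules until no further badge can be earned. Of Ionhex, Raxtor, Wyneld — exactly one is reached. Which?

With Morkye, Nalsel, and Pyrkel, Pelhal is earned (Rule 5).
With Pelhal, Morkye, and Valcor, Galjor is earned (Rule 7).
With Galjor and Nalsel, Ionhex is earned (Rule 4).
Wyneld would need Raxtor and Nalsel (Rule 3), but Raxtor is never earned. Raxtor would need Wyneld and Yorond (Rule 2), but Wyneld is never earned.

Ionhex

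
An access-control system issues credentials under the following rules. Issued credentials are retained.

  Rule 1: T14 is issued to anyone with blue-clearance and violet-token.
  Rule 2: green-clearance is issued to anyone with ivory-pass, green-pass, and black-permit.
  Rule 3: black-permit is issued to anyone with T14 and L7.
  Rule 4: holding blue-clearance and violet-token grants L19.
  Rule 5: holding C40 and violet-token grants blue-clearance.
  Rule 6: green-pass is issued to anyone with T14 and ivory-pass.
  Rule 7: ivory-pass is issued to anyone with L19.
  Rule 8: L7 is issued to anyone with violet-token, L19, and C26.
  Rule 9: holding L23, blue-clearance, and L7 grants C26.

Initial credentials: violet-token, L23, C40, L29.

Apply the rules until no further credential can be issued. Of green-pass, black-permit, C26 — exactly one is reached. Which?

Holding C40 and violet-token grants blue-clearance (Rule 5).
Holding blue-clearance and violet-token grants T14 (Rule 1).
Holding blue-clearance and violet-token grants L19 (Rule 4).
Holding L19 grants ivory-pass (Rule 7).
Holding T14 and ivory-pass grants green-pass (Rule 6).
C26 would need L23, blue-clearance, and L7 (Rule 9), but L7 is never granted. black-permit would need T14 and L7 (Rule 3), but L7 is never granted.

green-pass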